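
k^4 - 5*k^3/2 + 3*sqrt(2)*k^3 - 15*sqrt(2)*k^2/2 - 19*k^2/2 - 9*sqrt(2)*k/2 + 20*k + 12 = (k - 3)*(k + 1/2)*(k - sqrt(2))*(k + 4*sqrt(2))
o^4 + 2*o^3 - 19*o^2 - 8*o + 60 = (o - 3)*(o - 2)*(o + 2)*(o + 5)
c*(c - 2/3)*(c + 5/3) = c^3 + c^2 - 10*c/9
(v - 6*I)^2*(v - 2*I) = v^3 - 14*I*v^2 - 60*v + 72*I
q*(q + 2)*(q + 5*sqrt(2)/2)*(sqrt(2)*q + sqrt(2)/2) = sqrt(2)*q^4 + 5*sqrt(2)*q^3/2 + 5*q^3 + sqrt(2)*q^2 + 25*q^2/2 + 5*q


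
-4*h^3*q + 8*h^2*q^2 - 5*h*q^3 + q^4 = q*(-2*h + q)^2*(-h + q)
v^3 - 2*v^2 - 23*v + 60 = (v - 4)*(v - 3)*(v + 5)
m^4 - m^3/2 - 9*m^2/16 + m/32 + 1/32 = (m - 1)*(m - 1/4)*(m + 1/4)*(m + 1/2)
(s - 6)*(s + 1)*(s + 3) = s^3 - 2*s^2 - 21*s - 18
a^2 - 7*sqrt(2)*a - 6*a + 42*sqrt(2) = (a - 6)*(a - 7*sqrt(2))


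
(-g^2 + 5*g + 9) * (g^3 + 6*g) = -g^5 + 5*g^4 + 3*g^3 + 30*g^2 + 54*g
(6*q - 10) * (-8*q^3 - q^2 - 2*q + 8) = -48*q^4 + 74*q^3 - 2*q^2 + 68*q - 80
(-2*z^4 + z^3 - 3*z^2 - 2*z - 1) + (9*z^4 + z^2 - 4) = 7*z^4 + z^3 - 2*z^2 - 2*z - 5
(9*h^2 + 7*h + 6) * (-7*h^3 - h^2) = -63*h^5 - 58*h^4 - 49*h^3 - 6*h^2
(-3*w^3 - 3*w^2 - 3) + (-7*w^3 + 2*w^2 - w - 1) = -10*w^3 - w^2 - w - 4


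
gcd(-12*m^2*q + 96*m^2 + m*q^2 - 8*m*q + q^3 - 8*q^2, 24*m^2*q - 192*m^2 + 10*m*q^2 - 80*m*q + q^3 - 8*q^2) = 4*m*q - 32*m + q^2 - 8*q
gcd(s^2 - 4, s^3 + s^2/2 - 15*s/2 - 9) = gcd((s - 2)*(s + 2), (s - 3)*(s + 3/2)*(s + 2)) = s + 2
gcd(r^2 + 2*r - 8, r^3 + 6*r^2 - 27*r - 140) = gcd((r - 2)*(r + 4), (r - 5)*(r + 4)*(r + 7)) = r + 4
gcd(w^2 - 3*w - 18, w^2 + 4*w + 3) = w + 3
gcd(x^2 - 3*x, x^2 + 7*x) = x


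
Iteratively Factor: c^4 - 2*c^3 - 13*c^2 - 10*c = (c + 1)*(c^3 - 3*c^2 - 10*c) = (c - 5)*(c + 1)*(c^2 + 2*c) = c*(c - 5)*(c + 1)*(c + 2)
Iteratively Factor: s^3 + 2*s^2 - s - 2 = (s + 1)*(s^2 + s - 2) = (s - 1)*(s + 1)*(s + 2)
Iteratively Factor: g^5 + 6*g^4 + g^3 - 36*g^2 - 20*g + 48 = (g + 3)*(g^4 + 3*g^3 - 8*g^2 - 12*g + 16) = (g + 3)*(g + 4)*(g^3 - g^2 - 4*g + 4) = (g - 2)*(g + 3)*(g + 4)*(g^2 + g - 2) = (g - 2)*(g - 1)*(g + 3)*(g + 4)*(g + 2)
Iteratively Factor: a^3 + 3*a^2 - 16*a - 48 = (a + 3)*(a^2 - 16) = (a - 4)*(a + 3)*(a + 4)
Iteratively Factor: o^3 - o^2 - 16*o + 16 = (o - 4)*(o^2 + 3*o - 4) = (o - 4)*(o + 4)*(o - 1)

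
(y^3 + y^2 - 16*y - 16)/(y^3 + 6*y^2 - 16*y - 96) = (y + 1)/(y + 6)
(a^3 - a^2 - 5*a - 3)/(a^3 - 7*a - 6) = (a + 1)/(a + 2)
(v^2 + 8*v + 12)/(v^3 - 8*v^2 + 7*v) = (v^2 + 8*v + 12)/(v*(v^2 - 8*v + 7))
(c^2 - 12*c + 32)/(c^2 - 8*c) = (c - 4)/c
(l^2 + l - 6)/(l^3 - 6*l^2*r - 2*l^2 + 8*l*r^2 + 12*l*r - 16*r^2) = (l + 3)/(l^2 - 6*l*r + 8*r^2)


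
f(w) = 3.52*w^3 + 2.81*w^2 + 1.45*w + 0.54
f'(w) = 10.56*w^2 + 5.62*w + 1.45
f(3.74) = 229.41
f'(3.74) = 170.18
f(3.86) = 250.45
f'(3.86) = 180.48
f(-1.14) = -2.68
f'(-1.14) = 8.77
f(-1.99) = -18.96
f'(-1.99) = 32.08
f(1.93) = 39.11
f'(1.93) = 51.63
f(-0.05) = 0.47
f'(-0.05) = 1.20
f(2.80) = 103.90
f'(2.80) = 99.98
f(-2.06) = -21.29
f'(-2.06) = 34.69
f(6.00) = 870.72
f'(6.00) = 415.33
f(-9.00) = -2350.98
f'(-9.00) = 806.23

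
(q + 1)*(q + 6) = q^2 + 7*q + 6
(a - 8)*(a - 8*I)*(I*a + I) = I*a^3 + 8*a^2 - 7*I*a^2 - 56*a - 8*I*a - 64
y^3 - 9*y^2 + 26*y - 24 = (y - 4)*(y - 3)*(y - 2)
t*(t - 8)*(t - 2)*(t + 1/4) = t^4 - 39*t^3/4 + 27*t^2/2 + 4*t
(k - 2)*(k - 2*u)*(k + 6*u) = k^3 + 4*k^2*u - 2*k^2 - 12*k*u^2 - 8*k*u + 24*u^2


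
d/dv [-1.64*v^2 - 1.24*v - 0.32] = -3.28*v - 1.24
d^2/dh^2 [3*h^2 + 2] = 6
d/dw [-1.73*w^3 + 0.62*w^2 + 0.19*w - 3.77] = -5.19*w^2 + 1.24*w + 0.19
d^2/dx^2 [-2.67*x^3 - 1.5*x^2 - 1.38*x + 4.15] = -16.02*x - 3.0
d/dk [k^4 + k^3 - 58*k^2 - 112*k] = 4*k^3 + 3*k^2 - 116*k - 112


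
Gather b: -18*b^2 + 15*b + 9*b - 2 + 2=-18*b^2 + 24*b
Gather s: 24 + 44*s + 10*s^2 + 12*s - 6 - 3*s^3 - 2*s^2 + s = -3*s^3 + 8*s^2 + 57*s + 18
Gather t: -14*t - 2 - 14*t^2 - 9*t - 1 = -14*t^2 - 23*t - 3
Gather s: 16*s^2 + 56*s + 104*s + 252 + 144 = 16*s^2 + 160*s + 396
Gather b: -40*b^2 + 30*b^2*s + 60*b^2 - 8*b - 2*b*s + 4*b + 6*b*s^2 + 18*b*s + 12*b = b^2*(30*s + 20) + b*(6*s^2 + 16*s + 8)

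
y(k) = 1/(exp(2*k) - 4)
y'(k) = -2*exp(2*k)/(exp(2*k) - 4)^2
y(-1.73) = -0.25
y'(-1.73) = -0.00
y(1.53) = 0.06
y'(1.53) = -0.14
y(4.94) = 0.00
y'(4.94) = -0.00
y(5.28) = 0.00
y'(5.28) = -0.00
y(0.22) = -0.41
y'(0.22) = -0.52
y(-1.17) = -0.26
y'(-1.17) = -0.01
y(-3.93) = -0.25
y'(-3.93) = -0.00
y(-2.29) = -0.25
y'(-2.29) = -0.00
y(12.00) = 0.00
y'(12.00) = 0.00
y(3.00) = 0.00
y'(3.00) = -0.00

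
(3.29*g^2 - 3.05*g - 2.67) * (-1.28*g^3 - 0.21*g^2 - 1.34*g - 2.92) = -4.2112*g^5 + 3.2131*g^4 - 0.350500000000001*g^3 - 4.9591*g^2 + 12.4838*g + 7.7964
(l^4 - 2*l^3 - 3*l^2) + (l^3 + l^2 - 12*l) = l^4 - l^3 - 2*l^2 - 12*l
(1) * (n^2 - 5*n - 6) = n^2 - 5*n - 6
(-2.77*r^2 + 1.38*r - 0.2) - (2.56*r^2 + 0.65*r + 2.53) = -5.33*r^2 + 0.73*r - 2.73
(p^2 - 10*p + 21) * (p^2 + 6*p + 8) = p^4 - 4*p^3 - 31*p^2 + 46*p + 168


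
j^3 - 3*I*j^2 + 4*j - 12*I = (j - 3*I)*(j - 2*I)*(j + 2*I)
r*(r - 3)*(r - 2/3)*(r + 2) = r^4 - 5*r^3/3 - 16*r^2/3 + 4*r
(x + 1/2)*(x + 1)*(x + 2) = x^3 + 7*x^2/2 + 7*x/2 + 1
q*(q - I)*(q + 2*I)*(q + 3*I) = q^4 + 4*I*q^3 - q^2 + 6*I*q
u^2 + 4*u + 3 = (u + 1)*(u + 3)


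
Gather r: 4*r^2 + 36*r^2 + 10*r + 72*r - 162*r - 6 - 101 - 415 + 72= 40*r^2 - 80*r - 450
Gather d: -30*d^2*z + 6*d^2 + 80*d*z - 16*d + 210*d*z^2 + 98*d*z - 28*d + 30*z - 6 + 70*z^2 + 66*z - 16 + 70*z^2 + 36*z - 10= d^2*(6 - 30*z) + d*(210*z^2 + 178*z - 44) + 140*z^2 + 132*z - 32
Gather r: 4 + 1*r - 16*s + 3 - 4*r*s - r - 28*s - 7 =-4*r*s - 44*s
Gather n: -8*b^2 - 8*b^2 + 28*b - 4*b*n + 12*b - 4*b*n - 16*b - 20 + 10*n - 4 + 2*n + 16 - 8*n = -16*b^2 + 24*b + n*(4 - 8*b) - 8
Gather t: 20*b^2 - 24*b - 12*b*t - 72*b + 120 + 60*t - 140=20*b^2 - 96*b + t*(60 - 12*b) - 20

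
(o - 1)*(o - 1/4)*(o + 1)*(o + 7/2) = o^4 + 13*o^3/4 - 15*o^2/8 - 13*o/4 + 7/8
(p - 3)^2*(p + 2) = p^3 - 4*p^2 - 3*p + 18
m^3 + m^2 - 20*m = m*(m - 4)*(m + 5)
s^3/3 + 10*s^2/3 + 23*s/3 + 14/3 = (s/3 + 1/3)*(s + 2)*(s + 7)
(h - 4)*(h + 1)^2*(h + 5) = h^4 + 3*h^3 - 17*h^2 - 39*h - 20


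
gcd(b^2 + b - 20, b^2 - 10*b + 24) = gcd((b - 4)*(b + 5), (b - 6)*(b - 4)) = b - 4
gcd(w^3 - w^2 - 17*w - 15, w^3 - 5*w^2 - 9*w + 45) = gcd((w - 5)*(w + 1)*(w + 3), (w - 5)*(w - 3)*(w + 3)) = w^2 - 2*w - 15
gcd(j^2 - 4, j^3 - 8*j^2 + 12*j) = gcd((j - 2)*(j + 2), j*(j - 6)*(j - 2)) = j - 2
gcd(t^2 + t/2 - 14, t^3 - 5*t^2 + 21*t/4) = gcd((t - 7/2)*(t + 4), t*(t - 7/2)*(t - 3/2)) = t - 7/2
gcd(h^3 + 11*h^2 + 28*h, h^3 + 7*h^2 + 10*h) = h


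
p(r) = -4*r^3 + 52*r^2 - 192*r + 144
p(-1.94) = 741.39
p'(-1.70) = -403.48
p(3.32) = -66.65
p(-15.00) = 28224.00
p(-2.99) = 1289.89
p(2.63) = -74.05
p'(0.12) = -179.69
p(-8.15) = 7328.14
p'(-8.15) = -1836.67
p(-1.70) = 640.33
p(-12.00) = 16848.00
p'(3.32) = 21.01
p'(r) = -12*r^2 + 104*r - 192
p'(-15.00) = -4452.00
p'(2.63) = -1.48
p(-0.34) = 215.45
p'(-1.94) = -438.92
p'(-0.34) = -228.75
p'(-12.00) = -3168.00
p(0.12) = 121.70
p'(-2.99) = -610.24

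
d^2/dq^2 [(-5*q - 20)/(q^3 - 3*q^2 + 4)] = 30*(-3*q^2*(q - 2)^2*(q + 4) + (q^2 - 2*q + (q - 1)*(q + 4))*(q^3 - 3*q^2 + 4))/(q^3 - 3*q^2 + 4)^3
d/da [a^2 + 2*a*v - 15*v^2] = 2*a + 2*v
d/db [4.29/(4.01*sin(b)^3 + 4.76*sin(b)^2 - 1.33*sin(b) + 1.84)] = (-51.6087*sin(b)^2 - 40.8408*sin(b) + 5.7057)*cos(b)/(4.01*sin(b)^3 + 4.76*sin(b)^2 - 1.33*sin(b) + 1.84)^2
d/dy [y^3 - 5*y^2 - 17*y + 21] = 3*y^2 - 10*y - 17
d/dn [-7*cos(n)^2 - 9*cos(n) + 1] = (14*cos(n) + 9)*sin(n)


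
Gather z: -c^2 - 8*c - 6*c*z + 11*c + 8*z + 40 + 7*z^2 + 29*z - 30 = -c^2 + 3*c + 7*z^2 + z*(37 - 6*c) + 10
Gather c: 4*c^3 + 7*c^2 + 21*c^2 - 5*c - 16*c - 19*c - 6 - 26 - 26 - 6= 4*c^3 + 28*c^2 - 40*c - 64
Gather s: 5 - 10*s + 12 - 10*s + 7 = 24 - 20*s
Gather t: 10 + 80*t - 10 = 80*t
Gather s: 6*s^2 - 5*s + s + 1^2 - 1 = 6*s^2 - 4*s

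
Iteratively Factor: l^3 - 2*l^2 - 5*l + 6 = (l - 3)*(l^2 + l - 2) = (l - 3)*(l + 2)*(l - 1)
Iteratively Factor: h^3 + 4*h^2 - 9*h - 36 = (h + 4)*(h^2 - 9) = (h + 3)*(h + 4)*(h - 3)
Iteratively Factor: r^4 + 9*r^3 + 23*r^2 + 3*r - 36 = (r + 3)*(r^3 + 6*r^2 + 5*r - 12) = (r + 3)*(r + 4)*(r^2 + 2*r - 3) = (r - 1)*(r + 3)*(r + 4)*(r + 3)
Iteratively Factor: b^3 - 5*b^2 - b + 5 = (b - 1)*(b^2 - 4*b - 5) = (b - 5)*(b - 1)*(b + 1)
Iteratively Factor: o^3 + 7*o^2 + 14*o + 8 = (o + 1)*(o^2 + 6*o + 8) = (o + 1)*(o + 4)*(o + 2)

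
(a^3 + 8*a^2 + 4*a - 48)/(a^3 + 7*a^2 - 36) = (a + 4)/(a + 3)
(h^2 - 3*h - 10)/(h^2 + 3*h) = (h^2 - 3*h - 10)/(h*(h + 3))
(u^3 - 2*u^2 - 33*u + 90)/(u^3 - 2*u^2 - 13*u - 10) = (u^2 + 3*u - 18)/(u^2 + 3*u + 2)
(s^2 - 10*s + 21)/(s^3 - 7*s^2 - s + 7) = (s - 3)/(s^2 - 1)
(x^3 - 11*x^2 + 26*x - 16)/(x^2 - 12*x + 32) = (x^2 - 3*x + 2)/(x - 4)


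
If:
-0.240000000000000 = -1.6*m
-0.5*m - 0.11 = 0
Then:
No Solution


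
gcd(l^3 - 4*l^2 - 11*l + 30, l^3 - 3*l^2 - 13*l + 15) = l^2 - 2*l - 15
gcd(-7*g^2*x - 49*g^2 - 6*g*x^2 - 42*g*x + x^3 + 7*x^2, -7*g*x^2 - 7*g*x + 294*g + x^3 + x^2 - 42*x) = -7*g*x - 49*g + x^2 + 7*x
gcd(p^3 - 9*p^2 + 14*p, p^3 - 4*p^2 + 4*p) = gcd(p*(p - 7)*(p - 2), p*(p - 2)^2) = p^2 - 2*p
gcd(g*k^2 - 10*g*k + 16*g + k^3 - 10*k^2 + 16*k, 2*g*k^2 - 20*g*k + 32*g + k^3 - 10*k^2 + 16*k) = k^2 - 10*k + 16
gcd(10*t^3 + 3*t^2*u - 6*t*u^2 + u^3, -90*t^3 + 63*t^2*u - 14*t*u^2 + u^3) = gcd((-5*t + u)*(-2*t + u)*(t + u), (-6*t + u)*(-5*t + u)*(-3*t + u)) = 5*t - u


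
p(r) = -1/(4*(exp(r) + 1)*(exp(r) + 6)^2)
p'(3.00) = 0.00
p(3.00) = 0.00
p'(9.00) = 0.00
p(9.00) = 0.00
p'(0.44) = 0.00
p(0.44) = -0.00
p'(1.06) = 0.00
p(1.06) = -0.00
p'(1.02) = 0.00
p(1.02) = -0.00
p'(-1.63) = 0.00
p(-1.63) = -0.01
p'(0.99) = 0.00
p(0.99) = -0.00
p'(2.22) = 0.00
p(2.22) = -0.00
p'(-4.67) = 0.00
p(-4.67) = -0.01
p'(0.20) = 0.00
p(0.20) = -0.00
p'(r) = exp(r)/(2*(exp(r) + 1)*(exp(r) + 6)^3) + exp(r)/(4*(exp(r) + 1)^2*(exp(r) + 6)^2)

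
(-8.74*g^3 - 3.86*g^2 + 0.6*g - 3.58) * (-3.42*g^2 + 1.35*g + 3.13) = 29.8908*g^5 + 1.4022*g^4 - 34.6192*g^3 + 0.971800000000002*g^2 - 2.955*g - 11.2054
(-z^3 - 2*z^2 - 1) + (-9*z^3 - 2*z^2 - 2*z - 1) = -10*z^3 - 4*z^2 - 2*z - 2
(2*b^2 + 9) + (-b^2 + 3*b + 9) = b^2 + 3*b + 18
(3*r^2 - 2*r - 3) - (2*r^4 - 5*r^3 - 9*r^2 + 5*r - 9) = -2*r^4 + 5*r^3 + 12*r^2 - 7*r + 6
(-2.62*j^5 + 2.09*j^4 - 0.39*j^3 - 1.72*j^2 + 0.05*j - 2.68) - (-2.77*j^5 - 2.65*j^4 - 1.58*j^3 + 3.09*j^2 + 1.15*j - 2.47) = 0.15*j^5 + 4.74*j^4 + 1.19*j^3 - 4.81*j^2 - 1.1*j - 0.21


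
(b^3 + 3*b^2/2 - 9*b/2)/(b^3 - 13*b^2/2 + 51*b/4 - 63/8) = 4*b*(b + 3)/(4*b^2 - 20*b + 21)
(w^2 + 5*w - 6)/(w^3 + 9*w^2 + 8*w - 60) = (w - 1)/(w^2 + 3*w - 10)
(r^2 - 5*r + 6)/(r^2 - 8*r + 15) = (r - 2)/(r - 5)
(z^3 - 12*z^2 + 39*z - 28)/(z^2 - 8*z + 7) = z - 4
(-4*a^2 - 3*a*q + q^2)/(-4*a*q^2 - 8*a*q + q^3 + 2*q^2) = (a + q)/(q*(q + 2))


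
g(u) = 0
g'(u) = 0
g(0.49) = 0.00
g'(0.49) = 0.00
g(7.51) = 0.00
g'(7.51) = 0.00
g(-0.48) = 0.00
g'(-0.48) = 0.00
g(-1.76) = 0.00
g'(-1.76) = 0.00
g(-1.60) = 0.00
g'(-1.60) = 0.00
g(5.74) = 0.00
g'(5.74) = 0.00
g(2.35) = 0.00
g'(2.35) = 0.00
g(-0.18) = 0.00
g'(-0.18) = 0.00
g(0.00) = 0.00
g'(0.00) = 0.00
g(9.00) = 0.00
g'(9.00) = 0.00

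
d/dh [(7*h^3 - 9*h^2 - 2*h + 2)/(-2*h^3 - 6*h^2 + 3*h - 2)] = (-60*h^4 + 34*h^3 - 69*h^2 + 60*h - 2)/(4*h^6 + 24*h^5 + 24*h^4 - 28*h^3 + 33*h^2 - 12*h + 4)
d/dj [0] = 0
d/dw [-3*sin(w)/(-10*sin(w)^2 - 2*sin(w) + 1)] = 3*(5*cos(2*w) - 6)*cos(w)/(10*sin(w)^2 + 2*sin(w) - 1)^2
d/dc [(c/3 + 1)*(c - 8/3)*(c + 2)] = c^2 + 14*c/9 - 22/9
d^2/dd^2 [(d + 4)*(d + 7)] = 2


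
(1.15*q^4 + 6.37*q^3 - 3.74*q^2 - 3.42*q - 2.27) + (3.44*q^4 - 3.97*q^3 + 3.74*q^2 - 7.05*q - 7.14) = 4.59*q^4 + 2.4*q^3 - 10.47*q - 9.41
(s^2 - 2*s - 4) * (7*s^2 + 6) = 7*s^4 - 14*s^3 - 22*s^2 - 12*s - 24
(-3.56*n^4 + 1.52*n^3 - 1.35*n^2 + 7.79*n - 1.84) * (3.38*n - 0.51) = -12.0328*n^5 + 6.9532*n^4 - 5.3382*n^3 + 27.0187*n^2 - 10.1921*n + 0.9384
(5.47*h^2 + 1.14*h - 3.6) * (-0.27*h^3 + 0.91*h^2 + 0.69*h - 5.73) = -1.4769*h^5 + 4.6699*h^4 + 5.7837*h^3 - 33.8325*h^2 - 9.0162*h + 20.628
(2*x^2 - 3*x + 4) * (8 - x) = -2*x^3 + 19*x^2 - 28*x + 32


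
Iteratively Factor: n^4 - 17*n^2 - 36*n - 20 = (n + 2)*(n^3 - 2*n^2 - 13*n - 10) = (n + 1)*(n + 2)*(n^2 - 3*n - 10) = (n - 5)*(n + 1)*(n + 2)*(n + 2)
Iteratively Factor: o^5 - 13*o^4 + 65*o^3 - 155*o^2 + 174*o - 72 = (o - 3)*(o^4 - 10*o^3 + 35*o^2 - 50*o + 24) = (o - 3)*(o - 1)*(o^3 - 9*o^2 + 26*o - 24) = (o - 3)^2*(o - 1)*(o^2 - 6*o + 8) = (o - 3)^2*(o - 2)*(o - 1)*(o - 4)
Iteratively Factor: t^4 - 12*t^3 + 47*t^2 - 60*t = (t - 4)*(t^3 - 8*t^2 + 15*t) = (t - 4)*(t - 3)*(t^2 - 5*t) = (t - 5)*(t - 4)*(t - 3)*(t)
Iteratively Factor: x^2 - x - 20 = (x - 5)*(x + 4)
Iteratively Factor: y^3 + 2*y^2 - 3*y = (y + 3)*(y^2 - y) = y*(y + 3)*(y - 1)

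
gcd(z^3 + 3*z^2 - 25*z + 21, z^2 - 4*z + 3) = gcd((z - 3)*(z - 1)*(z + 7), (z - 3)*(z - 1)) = z^2 - 4*z + 3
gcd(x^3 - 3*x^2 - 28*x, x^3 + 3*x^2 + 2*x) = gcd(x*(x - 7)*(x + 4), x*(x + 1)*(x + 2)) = x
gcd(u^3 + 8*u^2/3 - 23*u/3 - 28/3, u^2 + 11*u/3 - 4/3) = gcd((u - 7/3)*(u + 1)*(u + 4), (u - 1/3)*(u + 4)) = u + 4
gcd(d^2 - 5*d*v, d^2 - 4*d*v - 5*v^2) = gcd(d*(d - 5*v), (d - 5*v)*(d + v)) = -d + 5*v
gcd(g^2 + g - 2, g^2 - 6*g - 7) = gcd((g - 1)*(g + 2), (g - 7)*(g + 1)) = 1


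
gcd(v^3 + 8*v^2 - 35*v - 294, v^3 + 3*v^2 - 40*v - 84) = v^2 + v - 42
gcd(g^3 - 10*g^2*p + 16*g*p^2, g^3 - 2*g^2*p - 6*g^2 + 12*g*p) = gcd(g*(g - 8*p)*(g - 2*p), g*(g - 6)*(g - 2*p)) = -g^2 + 2*g*p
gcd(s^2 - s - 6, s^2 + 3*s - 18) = s - 3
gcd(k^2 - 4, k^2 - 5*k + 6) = k - 2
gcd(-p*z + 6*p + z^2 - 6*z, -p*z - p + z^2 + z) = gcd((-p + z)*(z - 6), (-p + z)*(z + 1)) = -p + z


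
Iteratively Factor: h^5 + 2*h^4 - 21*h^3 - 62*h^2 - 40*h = (h + 4)*(h^4 - 2*h^3 - 13*h^2 - 10*h) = (h - 5)*(h + 4)*(h^3 + 3*h^2 + 2*h) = h*(h - 5)*(h + 4)*(h^2 + 3*h + 2) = h*(h - 5)*(h + 2)*(h + 4)*(h + 1)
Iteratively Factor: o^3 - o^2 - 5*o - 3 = (o + 1)*(o^2 - 2*o - 3) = (o - 3)*(o + 1)*(o + 1)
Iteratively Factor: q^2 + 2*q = (q)*(q + 2)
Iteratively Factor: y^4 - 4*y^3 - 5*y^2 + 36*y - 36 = (y - 2)*(y^3 - 2*y^2 - 9*y + 18) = (y - 3)*(y - 2)*(y^2 + y - 6) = (y - 3)*(y - 2)^2*(y + 3)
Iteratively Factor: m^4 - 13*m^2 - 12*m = (m + 3)*(m^3 - 3*m^2 - 4*m) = (m - 4)*(m + 3)*(m^2 + m) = m*(m - 4)*(m + 3)*(m + 1)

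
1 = 1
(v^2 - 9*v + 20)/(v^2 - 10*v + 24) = (v - 5)/(v - 6)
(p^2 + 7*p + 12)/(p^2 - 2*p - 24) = (p + 3)/(p - 6)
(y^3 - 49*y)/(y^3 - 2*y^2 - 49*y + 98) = y/(y - 2)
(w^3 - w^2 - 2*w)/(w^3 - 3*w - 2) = w/(w + 1)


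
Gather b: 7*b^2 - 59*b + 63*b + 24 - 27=7*b^2 + 4*b - 3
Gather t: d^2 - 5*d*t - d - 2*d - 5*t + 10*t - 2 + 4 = d^2 - 3*d + t*(5 - 5*d) + 2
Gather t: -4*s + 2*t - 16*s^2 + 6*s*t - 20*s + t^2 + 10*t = -16*s^2 - 24*s + t^2 + t*(6*s + 12)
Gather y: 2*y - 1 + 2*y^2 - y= 2*y^2 + y - 1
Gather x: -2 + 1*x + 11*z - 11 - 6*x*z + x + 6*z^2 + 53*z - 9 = x*(2 - 6*z) + 6*z^2 + 64*z - 22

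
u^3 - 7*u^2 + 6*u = u*(u - 6)*(u - 1)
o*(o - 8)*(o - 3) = o^3 - 11*o^2 + 24*o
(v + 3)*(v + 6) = v^2 + 9*v + 18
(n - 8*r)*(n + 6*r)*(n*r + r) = n^3*r - 2*n^2*r^2 + n^2*r - 48*n*r^3 - 2*n*r^2 - 48*r^3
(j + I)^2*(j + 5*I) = j^3 + 7*I*j^2 - 11*j - 5*I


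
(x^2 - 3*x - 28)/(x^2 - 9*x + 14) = (x + 4)/(x - 2)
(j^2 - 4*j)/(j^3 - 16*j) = 1/(j + 4)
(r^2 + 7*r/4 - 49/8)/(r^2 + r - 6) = (r^2 + 7*r/4 - 49/8)/(r^2 + r - 6)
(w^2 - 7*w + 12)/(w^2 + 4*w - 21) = (w - 4)/(w + 7)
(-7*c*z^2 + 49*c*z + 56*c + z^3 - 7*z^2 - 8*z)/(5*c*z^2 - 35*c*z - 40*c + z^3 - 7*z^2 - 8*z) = (-7*c + z)/(5*c + z)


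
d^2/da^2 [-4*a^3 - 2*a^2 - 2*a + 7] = -24*a - 4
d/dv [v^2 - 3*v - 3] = 2*v - 3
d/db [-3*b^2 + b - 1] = 1 - 6*b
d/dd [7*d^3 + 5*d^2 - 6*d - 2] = 21*d^2 + 10*d - 6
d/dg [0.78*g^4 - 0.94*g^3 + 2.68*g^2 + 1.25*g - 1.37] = 3.12*g^3 - 2.82*g^2 + 5.36*g + 1.25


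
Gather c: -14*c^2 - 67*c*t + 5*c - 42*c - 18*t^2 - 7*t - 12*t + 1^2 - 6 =-14*c^2 + c*(-67*t - 37) - 18*t^2 - 19*t - 5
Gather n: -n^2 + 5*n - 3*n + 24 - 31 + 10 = -n^2 + 2*n + 3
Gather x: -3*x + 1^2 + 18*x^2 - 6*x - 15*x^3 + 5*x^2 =-15*x^3 + 23*x^2 - 9*x + 1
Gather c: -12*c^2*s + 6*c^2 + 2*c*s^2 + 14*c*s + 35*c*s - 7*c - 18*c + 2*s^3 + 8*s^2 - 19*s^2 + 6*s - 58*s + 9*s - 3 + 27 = c^2*(6 - 12*s) + c*(2*s^2 + 49*s - 25) + 2*s^3 - 11*s^2 - 43*s + 24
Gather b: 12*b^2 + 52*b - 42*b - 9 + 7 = 12*b^2 + 10*b - 2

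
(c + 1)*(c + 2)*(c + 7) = c^3 + 10*c^2 + 23*c + 14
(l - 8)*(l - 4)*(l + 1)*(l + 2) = l^4 - 9*l^3 - 2*l^2 + 72*l + 64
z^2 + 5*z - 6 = (z - 1)*(z + 6)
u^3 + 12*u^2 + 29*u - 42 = (u - 1)*(u + 6)*(u + 7)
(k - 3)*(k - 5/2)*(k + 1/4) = k^3 - 21*k^2/4 + 49*k/8 + 15/8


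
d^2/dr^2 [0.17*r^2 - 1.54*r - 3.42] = 0.340000000000000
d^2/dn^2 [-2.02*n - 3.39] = 0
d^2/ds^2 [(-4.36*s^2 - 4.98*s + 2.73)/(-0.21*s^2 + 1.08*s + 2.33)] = (2.416932*s^3 + 12.07773*s^2 + 18.335268*s + 13.236542)/(0.009261*s^6 - 0.142884*s^5 + 0.426573*s^4 + 1.910952*s^3 - 4.732929*s^2 - 17.589636*s - 12.649337)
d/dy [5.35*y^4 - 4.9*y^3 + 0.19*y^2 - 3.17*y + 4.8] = 21.4*y^3 - 14.7*y^2 + 0.38*y - 3.17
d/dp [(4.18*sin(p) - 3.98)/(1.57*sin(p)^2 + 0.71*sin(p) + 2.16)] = (-6.5626*sin(p)^2 + 12.4972*sin(p) + 11.8546)*cos(p)/(2.4649*sin(p)^4 + 2.2294*sin(p)^3 + 7.2865*sin(p)^2 + 3.0672*sin(p) + 4.6656)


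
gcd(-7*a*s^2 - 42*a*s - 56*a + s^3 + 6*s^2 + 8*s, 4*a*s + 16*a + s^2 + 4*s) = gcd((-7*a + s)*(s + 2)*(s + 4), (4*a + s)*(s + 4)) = s + 4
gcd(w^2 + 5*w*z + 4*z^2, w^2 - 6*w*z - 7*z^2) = w + z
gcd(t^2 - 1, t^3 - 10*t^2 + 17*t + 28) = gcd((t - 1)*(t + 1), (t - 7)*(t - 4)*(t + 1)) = t + 1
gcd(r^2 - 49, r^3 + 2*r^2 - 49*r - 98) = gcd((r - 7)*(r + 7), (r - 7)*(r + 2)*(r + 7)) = r^2 - 49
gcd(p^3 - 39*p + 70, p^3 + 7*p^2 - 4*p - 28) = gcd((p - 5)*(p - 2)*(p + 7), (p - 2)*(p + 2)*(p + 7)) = p^2 + 5*p - 14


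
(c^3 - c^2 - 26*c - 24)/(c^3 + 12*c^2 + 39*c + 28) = (c - 6)/(c + 7)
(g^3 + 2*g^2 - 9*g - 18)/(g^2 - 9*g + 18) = (g^2 + 5*g + 6)/(g - 6)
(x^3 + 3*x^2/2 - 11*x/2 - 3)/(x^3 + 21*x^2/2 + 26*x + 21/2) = (x - 2)/(x + 7)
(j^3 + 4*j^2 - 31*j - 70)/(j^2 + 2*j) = j + 2 - 35/j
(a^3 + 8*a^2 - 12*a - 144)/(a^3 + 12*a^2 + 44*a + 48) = (a^2 + 2*a - 24)/(a^2 + 6*a + 8)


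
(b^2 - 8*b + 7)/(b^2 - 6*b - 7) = (b - 1)/(b + 1)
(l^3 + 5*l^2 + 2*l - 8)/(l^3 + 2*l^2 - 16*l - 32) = (l - 1)/(l - 4)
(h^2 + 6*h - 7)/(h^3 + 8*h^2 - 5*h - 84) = (h - 1)/(h^2 + h - 12)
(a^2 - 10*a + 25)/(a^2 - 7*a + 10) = (a - 5)/(a - 2)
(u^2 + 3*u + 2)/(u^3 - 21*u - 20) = (u + 2)/(u^2 - u - 20)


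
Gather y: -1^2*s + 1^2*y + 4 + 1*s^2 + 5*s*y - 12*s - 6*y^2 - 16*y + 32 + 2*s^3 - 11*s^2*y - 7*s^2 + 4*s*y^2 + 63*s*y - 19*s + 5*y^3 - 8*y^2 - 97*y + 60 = 2*s^3 - 6*s^2 - 32*s + 5*y^3 + y^2*(4*s - 14) + y*(-11*s^2 + 68*s - 112) + 96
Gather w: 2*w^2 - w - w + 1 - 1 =2*w^2 - 2*w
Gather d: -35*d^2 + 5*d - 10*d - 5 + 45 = -35*d^2 - 5*d + 40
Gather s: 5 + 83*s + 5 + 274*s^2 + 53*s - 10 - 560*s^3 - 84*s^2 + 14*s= -560*s^3 + 190*s^2 + 150*s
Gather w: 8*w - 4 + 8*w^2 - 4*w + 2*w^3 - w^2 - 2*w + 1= 2*w^3 + 7*w^2 + 2*w - 3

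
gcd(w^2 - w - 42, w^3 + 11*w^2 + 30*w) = w + 6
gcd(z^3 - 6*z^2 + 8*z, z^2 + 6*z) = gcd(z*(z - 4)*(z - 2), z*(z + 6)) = z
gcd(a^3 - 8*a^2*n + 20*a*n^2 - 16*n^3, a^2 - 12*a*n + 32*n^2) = a - 4*n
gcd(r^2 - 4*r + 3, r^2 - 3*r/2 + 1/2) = r - 1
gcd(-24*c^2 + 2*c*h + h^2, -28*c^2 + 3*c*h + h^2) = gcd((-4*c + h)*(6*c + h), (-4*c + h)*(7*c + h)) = 4*c - h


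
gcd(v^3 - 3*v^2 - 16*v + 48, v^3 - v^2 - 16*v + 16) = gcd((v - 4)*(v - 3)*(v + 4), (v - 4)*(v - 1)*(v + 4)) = v^2 - 16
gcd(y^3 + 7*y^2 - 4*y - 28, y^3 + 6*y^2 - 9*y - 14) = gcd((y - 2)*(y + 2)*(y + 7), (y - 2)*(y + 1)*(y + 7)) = y^2 + 5*y - 14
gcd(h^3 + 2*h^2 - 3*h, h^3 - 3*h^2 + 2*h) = h^2 - h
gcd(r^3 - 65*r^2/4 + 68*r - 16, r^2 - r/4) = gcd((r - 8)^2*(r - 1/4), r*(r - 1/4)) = r - 1/4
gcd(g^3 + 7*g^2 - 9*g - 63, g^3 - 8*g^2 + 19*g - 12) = g - 3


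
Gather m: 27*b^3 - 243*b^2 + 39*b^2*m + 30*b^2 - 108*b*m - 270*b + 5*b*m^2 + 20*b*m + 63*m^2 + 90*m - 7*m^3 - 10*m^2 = 27*b^3 - 213*b^2 - 270*b - 7*m^3 + m^2*(5*b + 53) + m*(39*b^2 - 88*b + 90)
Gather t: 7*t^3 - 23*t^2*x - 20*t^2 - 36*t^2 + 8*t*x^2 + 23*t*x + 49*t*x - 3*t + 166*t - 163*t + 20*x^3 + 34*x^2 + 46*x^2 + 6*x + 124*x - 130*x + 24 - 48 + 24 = 7*t^3 + t^2*(-23*x - 56) + t*(8*x^2 + 72*x) + 20*x^3 + 80*x^2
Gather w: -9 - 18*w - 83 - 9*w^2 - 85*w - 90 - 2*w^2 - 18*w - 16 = -11*w^2 - 121*w - 198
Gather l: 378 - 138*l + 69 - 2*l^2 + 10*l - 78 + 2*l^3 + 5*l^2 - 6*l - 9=2*l^3 + 3*l^2 - 134*l + 360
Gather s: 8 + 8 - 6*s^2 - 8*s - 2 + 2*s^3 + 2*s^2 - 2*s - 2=2*s^3 - 4*s^2 - 10*s + 12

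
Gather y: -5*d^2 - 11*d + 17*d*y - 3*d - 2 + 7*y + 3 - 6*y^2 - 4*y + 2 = -5*d^2 - 14*d - 6*y^2 + y*(17*d + 3) + 3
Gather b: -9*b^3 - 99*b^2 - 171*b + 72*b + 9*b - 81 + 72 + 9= -9*b^3 - 99*b^2 - 90*b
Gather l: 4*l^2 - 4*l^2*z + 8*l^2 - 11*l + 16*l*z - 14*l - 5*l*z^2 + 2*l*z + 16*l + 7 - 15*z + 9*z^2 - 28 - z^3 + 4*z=l^2*(12 - 4*z) + l*(-5*z^2 + 18*z - 9) - z^3 + 9*z^2 - 11*z - 21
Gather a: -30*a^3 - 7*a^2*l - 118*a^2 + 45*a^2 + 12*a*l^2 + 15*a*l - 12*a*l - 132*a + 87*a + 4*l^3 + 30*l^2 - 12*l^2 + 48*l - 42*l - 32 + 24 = -30*a^3 + a^2*(-7*l - 73) + a*(12*l^2 + 3*l - 45) + 4*l^3 + 18*l^2 + 6*l - 8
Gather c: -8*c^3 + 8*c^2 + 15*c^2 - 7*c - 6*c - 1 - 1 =-8*c^3 + 23*c^2 - 13*c - 2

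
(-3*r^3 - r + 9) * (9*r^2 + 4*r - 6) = -27*r^5 - 12*r^4 + 9*r^3 + 77*r^2 + 42*r - 54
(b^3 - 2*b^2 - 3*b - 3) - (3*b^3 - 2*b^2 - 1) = -2*b^3 - 3*b - 2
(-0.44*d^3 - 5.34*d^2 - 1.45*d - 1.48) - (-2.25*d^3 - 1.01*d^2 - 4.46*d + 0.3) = 1.81*d^3 - 4.33*d^2 + 3.01*d - 1.78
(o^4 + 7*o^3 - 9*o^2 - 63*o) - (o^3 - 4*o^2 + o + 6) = o^4 + 6*o^3 - 5*o^2 - 64*o - 6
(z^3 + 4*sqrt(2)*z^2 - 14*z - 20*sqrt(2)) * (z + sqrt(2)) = z^4 + 5*sqrt(2)*z^3 - 6*z^2 - 34*sqrt(2)*z - 40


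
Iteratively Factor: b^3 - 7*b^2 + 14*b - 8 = (b - 4)*(b^2 - 3*b + 2) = (b - 4)*(b - 2)*(b - 1)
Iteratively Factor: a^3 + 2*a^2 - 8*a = (a + 4)*(a^2 - 2*a) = (a - 2)*(a + 4)*(a)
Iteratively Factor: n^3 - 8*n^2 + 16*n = (n - 4)*(n^2 - 4*n) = n*(n - 4)*(n - 4)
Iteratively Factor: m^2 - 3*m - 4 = (m + 1)*(m - 4)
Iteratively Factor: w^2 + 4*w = (w + 4)*(w)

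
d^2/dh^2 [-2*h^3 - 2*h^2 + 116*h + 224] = -12*h - 4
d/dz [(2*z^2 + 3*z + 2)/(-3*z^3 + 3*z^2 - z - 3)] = (6*z^4 + 18*z^3 + 7*z^2 - 24*z - 7)/(9*z^6 - 18*z^5 + 15*z^4 + 12*z^3 - 17*z^2 + 6*z + 9)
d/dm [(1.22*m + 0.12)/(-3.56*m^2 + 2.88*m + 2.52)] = (4.3432*m^2 + 0.8544*m + 2.7288)/(12.6736*m^4 - 20.5056*m^3 - 9.648*m^2 + 14.5152*m + 6.3504)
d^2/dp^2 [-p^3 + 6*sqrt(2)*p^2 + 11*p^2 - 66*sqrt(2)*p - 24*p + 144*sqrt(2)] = -6*p + 12*sqrt(2) + 22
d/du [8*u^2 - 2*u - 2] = 16*u - 2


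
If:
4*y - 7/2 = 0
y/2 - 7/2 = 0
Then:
No Solution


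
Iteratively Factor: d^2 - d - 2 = (d - 2)*(d + 1)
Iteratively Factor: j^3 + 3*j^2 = (j + 3)*(j^2) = j*(j + 3)*(j)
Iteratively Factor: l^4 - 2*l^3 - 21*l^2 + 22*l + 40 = (l - 2)*(l^3 - 21*l - 20) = (l - 5)*(l - 2)*(l^2 + 5*l + 4) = (l - 5)*(l - 2)*(l + 1)*(l + 4)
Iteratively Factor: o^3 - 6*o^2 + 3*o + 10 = (o + 1)*(o^2 - 7*o + 10) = (o - 5)*(o + 1)*(o - 2)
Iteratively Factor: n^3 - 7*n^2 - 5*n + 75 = (n - 5)*(n^2 - 2*n - 15) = (n - 5)*(n + 3)*(n - 5)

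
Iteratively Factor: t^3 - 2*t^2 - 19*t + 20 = (t - 1)*(t^2 - t - 20) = (t - 1)*(t + 4)*(t - 5)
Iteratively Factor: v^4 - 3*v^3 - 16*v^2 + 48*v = (v)*(v^3 - 3*v^2 - 16*v + 48) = v*(v - 3)*(v^2 - 16) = v*(v - 4)*(v - 3)*(v + 4)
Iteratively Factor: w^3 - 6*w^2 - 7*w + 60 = (w - 5)*(w^2 - w - 12) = (w - 5)*(w - 4)*(w + 3)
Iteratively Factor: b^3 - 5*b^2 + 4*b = (b - 4)*(b^2 - b) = (b - 4)*(b - 1)*(b)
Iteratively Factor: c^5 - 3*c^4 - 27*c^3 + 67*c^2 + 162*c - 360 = (c - 5)*(c^4 + 2*c^3 - 17*c^2 - 18*c + 72) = (c - 5)*(c - 2)*(c^3 + 4*c^2 - 9*c - 36) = (c - 5)*(c - 3)*(c - 2)*(c^2 + 7*c + 12) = (c - 5)*(c - 3)*(c - 2)*(c + 4)*(c + 3)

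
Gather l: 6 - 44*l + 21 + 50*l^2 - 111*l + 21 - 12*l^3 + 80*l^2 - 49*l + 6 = -12*l^3 + 130*l^2 - 204*l + 54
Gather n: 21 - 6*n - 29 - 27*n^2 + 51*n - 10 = -27*n^2 + 45*n - 18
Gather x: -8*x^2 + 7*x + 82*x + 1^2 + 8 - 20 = -8*x^2 + 89*x - 11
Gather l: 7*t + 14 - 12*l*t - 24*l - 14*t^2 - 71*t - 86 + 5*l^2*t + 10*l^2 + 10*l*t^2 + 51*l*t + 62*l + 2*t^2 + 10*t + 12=l^2*(5*t + 10) + l*(10*t^2 + 39*t + 38) - 12*t^2 - 54*t - 60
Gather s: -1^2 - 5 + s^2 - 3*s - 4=s^2 - 3*s - 10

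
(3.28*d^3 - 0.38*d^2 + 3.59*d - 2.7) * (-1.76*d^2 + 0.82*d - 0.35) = -5.7728*d^5 + 3.3584*d^4 - 7.778*d^3 + 7.8288*d^2 - 3.4705*d + 0.945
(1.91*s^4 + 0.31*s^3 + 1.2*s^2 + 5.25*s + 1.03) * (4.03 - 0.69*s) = -1.3179*s^5 + 7.4834*s^4 + 0.4213*s^3 + 1.2135*s^2 + 20.4468*s + 4.1509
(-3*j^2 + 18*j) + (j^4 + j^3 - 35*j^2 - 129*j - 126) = j^4 + j^3 - 38*j^2 - 111*j - 126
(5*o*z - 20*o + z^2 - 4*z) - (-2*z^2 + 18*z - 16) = 5*o*z - 20*o + 3*z^2 - 22*z + 16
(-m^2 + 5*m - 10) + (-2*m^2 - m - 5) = -3*m^2 + 4*m - 15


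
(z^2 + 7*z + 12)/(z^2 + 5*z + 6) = (z + 4)/(z + 2)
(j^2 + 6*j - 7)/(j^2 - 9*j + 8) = (j + 7)/(j - 8)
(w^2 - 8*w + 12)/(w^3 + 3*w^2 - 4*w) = (w^2 - 8*w + 12)/(w*(w^2 + 3*w - 4))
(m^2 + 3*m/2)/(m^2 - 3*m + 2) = m*(2*m + 3)/(2*(m^2 - 3*m + 2))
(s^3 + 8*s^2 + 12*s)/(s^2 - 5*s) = (s^2 + 8*s + 12)/(s - 5)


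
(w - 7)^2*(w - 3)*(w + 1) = w^4 - 16*w^3 + 74*w^2 - 56*w - 147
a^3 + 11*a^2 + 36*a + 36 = (a + 2)*(a + 3)*(a + 6)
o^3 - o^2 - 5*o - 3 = (o - 3)*(o + 1)^2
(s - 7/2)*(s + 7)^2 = s^3 + 21*s^2/2 - 343/2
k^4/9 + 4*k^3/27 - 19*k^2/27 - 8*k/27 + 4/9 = (k/3 + 1/3)*(k/3 + 1)*(k - 2)*(k - 2/3)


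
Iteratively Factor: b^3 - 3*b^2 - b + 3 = (b - 1)*(b^2 - 2*b - 3) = (b - 3)*(b - 1)*(b + 1)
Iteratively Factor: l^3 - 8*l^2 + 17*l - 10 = (l - 5)*(l^2 - 3*l + 2) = (l - 5)*(l - 1)*(l - 2)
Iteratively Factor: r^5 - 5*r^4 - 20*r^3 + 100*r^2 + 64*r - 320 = (r + 2)*(r^4 - 7*r^3 - 6*r^2 + 112*r - 160) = (r - 2)*(r + 2)*(r^3 - 5*r^2 - 16*r + 80) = (r - 5)*(r - 2)*(r + 2)*(r^2 - 16) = (r - 5)*(r - 2)*(r + 2)*(r + 4)*(r - 4)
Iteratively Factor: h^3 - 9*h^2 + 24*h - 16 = (h - 1)*(h^2 - 8*h + 16) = (h - 4)*(h - 1)*(h - 4)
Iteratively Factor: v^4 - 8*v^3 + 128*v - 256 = (v - 4)*(v^3 - 4*v^2 - 16*v + 64) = (v - 4)^2*(v^2 - 16) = (v - 4)^2*(v + 4)*(v - 4)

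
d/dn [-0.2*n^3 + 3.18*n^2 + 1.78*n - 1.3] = -0.6*n^2 + 6.36*n + 1.78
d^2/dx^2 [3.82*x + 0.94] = 0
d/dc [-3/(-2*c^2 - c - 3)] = 3*(-4*c - 1)/(2*c^2 + c + 3)^2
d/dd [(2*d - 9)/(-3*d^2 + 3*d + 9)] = (-2*d^2 + 2*d + (2*d - 9)*(2*d - 1) + 6)/(3*(-d^2 + d + 3)^2)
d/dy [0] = 0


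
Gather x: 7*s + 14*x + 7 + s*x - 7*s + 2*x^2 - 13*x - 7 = 2*x^2 + x*(s + 1)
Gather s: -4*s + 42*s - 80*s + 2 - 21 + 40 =21 - 42*s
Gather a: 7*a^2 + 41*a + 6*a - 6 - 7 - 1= 7*a^2 + 47*a - 14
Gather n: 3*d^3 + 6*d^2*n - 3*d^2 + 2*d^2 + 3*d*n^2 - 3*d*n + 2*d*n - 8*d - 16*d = 3*d^3 - d^2 + 3*d*n^2 - 24*d + n*(6*d^2 - d)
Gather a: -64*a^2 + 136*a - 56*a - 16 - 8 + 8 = -64*a^2 + 80*a - 16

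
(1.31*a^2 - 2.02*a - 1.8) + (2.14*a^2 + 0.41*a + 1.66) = 3.45*a^2 - 1.61*a - 0.14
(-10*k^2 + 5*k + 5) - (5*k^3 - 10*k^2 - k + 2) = -5*k^3 + 6*k + 3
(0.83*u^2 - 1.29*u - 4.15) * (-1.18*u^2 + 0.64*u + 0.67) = -0.9794*u^4 + 2.0534*u^3 + 4.6275*u^2 - 3.5203*u - 2.7805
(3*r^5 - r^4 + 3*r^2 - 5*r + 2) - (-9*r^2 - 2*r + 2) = 3*r^5 - r^4 + 12*r^2 - 3*r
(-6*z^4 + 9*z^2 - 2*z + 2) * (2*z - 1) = -12*z^5 + 6*z^4 + 18*z^3 - 13*z^2 + 6*z - 2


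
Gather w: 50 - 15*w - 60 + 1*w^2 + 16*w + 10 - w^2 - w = 0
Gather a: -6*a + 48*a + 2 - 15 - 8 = 42*a - 21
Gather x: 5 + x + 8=x + 13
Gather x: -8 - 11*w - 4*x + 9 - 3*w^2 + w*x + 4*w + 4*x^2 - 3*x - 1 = -3*w^2 - 7*w + 4*x^2 + x*(w - 7)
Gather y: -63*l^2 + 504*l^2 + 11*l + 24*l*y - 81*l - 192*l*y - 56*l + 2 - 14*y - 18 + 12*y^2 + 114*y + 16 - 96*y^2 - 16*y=441*l^2 - 126*l - 84*y^2 + y*(84 - 168*l)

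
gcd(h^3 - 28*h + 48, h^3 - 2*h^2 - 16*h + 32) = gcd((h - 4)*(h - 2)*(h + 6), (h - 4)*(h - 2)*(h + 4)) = h^2 - 6*h + 8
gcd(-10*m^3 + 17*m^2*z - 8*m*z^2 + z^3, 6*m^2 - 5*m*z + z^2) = -2*m + z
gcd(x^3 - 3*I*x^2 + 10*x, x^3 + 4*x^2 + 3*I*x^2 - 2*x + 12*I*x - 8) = x + 2*I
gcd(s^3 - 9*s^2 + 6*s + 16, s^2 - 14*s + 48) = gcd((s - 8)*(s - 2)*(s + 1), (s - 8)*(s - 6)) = s - 8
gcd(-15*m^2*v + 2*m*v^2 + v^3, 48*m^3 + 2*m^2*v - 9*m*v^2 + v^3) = -3*m + v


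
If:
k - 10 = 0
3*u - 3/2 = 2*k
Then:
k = 10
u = 43/6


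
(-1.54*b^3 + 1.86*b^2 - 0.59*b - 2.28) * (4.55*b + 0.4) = -7.007*b^4 + 7.847*b^3 - 1.9405*b^2 - 10.61*b - 0.912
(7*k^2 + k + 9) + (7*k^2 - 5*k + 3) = 14*k^2 - 4*k + 12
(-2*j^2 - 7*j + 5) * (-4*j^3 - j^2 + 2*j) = 8*j^5 + 30*j^4 - 17*j^3 - 19*j^2 + 10*j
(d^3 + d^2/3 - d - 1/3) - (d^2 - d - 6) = d^3 - 2*d^2/3 + 17/3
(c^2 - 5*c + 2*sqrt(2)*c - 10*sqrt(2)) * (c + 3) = c^3 - 2*c^2 + 2*sqrt(2)*c^2 - 15*c - 4*sqrt(2)*c - 30*sqrt(2)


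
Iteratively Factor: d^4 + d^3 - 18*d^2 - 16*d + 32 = (d - 1)*(d^3 + 2*d^2 - 16*d - 32) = (d - 1)*(d + 4)*(d^2 - 2*d - 8) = (d - 4)*(d - 1)*(d + 4)*(d + 2)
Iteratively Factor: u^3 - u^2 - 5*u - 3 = (u + 1)*(u^2 - 2*u - 3) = (u + 1)^2*(u - 3)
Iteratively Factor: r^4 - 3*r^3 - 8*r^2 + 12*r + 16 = (r + 1)*(r^3 - 4*r^2 - 4*r + 16) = (r - 2)*(r + 1)*(r^2 - 2*r - 8) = (r - 2)*(r + 1)*(r + 2)*(r - 4)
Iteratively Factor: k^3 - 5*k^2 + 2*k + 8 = (k - 2)*(k^2 - 3*k - 4) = (k - 2)*(k + 1)*(k - 4)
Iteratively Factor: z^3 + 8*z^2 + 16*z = (z + 4)*(z^2 + 4*z) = z*(z + 4)*(z + 4)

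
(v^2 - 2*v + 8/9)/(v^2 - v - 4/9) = (3*v - 2)/(3*v + 1)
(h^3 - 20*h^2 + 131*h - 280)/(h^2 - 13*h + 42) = (h^2 - 13*h + 40)/(h - 6)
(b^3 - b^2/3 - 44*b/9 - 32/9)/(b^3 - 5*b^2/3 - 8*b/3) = (b + 4/3)/b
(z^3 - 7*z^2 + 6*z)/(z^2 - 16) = z*(z^2 - 7*z + 6)/(z^2 - 16)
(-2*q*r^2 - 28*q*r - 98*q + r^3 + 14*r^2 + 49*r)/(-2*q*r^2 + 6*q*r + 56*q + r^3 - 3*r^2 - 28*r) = (r^2 + 14*r + 49)/(r^2 - 3*r - 28)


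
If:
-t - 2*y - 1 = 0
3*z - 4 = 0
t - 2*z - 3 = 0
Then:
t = 17/3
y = -10/3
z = 4/3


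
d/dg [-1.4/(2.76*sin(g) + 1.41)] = 3.864*cos(g)/(2.76*sin(g) + 1.41)^2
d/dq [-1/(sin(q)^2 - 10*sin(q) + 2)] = 2*(sin(q) - 5)*cos(q)/(sin(q)^2 - 10*sin(q) + 2)^2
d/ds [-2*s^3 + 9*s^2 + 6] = 6*s*(3 - s)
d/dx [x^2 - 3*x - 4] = 2*x - 3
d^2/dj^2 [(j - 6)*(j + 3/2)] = 2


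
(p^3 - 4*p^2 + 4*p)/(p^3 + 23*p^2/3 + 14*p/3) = 3*(p^2 - 4*p + 4)/(3*p^2 + 23*p + 14)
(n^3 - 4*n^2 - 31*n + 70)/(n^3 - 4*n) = (n^2 - 2*n - 35)/(n*(n + 2))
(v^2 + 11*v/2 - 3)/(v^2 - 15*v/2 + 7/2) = (v + 6)/(v - 7)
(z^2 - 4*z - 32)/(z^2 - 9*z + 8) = (z + 4)/(z - 1)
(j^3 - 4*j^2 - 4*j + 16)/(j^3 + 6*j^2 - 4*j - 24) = (j - 4)/(j + 6)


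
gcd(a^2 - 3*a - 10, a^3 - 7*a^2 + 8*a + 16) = 1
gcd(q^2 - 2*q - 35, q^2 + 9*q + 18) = 1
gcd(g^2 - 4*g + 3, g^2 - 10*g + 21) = g - 3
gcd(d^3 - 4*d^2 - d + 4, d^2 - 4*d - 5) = d + 1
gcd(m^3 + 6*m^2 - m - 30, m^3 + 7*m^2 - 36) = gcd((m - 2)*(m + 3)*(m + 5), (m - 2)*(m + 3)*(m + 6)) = m^2 + m - 6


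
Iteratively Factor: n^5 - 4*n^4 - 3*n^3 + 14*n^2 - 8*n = (n + 2)*(n^4 - 6*n^3 + 9*n^2 - 4*n) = (n - 1)*(n + 2)*(n^3 - 5*n^2 + 4*n) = (n - 4)*(n - 1)*(n + 2)*(n^2 - n) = n*(n - 4)*(n - 1)*(n + 2)*(n - 1)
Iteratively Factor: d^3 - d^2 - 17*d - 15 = (d + 3)*(d^2 - 4*d - 5) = (d + 1)*(d + 3)*(d - 5)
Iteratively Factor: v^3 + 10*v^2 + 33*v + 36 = (v + 3)*(v^2 + 7*v + 12) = (v + 3)^2*(v + 4)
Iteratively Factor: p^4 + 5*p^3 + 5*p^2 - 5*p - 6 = (p + 3)*(p^3 + 2*p^2 - p - 2) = (p + 1)*(p + 3)*(p^2 + p - 2) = (p - 1)*(p + 1)*(p + 3)*(p + 2)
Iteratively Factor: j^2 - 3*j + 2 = (j - 2)*(j - 1)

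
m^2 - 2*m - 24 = (m - 6)*(m + 4)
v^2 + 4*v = v*(v + 4)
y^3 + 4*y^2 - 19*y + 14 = (y - 2)*(y - 1)*(y + 7)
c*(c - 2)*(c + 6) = c^3 + 4*c^2 - 12*c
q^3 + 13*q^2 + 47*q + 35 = (q + 1)*(q + 5)*(q + 7)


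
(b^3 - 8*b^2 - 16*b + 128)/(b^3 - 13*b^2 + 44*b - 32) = (b + 4)/(b - 1)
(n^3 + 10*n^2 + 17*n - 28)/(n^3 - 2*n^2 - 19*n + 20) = (n + 7)/(n - 5)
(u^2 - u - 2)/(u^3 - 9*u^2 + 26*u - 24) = (u + 1)/(u^2 - 7*u + 12)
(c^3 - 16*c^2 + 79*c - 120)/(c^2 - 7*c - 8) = (c^2 - 8*c + 15)/(c + 1)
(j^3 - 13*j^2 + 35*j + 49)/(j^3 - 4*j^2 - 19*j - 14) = (j - 7)/(j + 2)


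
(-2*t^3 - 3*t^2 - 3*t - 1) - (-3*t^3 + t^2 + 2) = t^3 - 4*t^2 - 3*t - 3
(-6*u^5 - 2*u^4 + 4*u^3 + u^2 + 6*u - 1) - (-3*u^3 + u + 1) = -6*u^5 - 2*u^4 + 7*u^3 + u^2 + 5*u - 2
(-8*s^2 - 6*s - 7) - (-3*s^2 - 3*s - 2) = -5*s^2 - 3*s - 5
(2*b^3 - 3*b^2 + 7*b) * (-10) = -20*b^3 + 30*b^2 - 70*b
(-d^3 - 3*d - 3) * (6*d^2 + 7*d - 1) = -6*d^5 - 7*d^4 - 17*d^3 - 39*d^2 - 18*d + 3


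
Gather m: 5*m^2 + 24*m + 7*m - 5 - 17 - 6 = 5*m^2 + 31*m - 28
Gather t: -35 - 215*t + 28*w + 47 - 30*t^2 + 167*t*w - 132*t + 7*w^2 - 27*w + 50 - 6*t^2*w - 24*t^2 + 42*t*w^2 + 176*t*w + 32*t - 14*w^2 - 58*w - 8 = t^2*(-6*w - 54) + t*(42*w^2 + 343*w - 315) - 7*w^2 - 57*w + 54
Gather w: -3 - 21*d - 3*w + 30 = -21*d - 3*w + 27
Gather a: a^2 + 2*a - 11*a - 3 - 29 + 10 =a^2 - 9*a - 22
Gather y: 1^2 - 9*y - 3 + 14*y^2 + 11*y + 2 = 14*y^2 + 2*y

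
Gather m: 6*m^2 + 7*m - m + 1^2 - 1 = 6*m^2 + 6*m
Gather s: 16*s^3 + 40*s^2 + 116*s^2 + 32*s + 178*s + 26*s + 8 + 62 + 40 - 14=16*s^3 + 156*s^2 + 236*s + 96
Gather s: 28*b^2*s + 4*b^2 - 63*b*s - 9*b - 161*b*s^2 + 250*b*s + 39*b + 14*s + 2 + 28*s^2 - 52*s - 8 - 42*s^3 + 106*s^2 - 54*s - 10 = 4*b^2 + 30*b - 42*s^3 + s^2*(134 - 161*b) + s*(28*b^2 + 187*b - 92) - 16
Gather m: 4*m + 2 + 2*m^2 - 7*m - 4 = 2*m^2 - 3*m - 2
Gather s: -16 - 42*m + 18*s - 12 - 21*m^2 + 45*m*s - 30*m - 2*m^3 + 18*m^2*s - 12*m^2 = -2*m^3 - 33*m^2 - 72*m + s*(18*m^2 + 45*m + 18) - 28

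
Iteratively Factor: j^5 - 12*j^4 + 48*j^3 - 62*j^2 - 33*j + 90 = (j - 3)*(j^4 - 9*j^3 + 21*j^2 + j - 30) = (j - 5)*(j - 3)*(j^3 - 4*j^2 + j + 6) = (j - 5)*(j - 3)*(j - 2)*(j^2 - 2*j - 3) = (j - 5)*(j - 3)*(j - 2)*(j + 1)*(j - 3)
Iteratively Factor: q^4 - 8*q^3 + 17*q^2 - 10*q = (q - 5)*(q^3 - 3*q^2 + 2*q) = q*(q - 5)*(q^2 - 3*q + 2) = q*(q - 5)*(q - 2)*(q - 1)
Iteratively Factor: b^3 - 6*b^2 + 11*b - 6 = (b - 1)*(b^2 - 5*b + 6) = (b - 2)*(b - 1)*(b - 3)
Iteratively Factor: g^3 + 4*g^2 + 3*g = (g)*(g^2 + 4*g + 3) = g*(g + 1)*(g + 3)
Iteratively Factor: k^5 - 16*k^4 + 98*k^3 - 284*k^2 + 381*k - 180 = (k - 3)*(k^4 - 13*k^3 + 59*k^2 - 107*k + 60) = (k - 5)*(k - 3)*(k^3 - 8*k^2 + 19*k - 12) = (k - 5)*(k - 4)*(k - 3)*(k^2 - 4*k + 3) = (k - 5)*(k - 4)*(k - 3)*(k - 1)*(k - 3)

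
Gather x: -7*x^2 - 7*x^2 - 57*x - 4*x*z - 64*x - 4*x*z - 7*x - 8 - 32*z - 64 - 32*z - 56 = -14*x^2 + x*(-8*z - 128) - 64*z - 128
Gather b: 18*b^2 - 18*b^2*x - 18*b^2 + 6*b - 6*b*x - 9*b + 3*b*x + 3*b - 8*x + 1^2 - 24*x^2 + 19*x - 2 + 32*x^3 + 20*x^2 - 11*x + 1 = -18*b^2*x - 3*b*x + 32*x^3 - 4*x^2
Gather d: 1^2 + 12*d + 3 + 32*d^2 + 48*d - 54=32*d^2 + 60*d - 50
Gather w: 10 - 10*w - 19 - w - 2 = -11*w - 11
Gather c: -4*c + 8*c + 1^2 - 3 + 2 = 4*c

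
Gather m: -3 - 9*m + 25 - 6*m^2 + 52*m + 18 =-6*m^2 + 43*m + 40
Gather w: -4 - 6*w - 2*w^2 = -2*w^2 - 6*w - 4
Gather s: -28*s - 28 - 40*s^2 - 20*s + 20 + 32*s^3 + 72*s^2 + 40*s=32*s^3 + 32*s^2 - 8*s - 8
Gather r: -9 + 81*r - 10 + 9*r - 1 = 90*r - 20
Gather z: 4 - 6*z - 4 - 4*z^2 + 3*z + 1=-4*z^2 - 3*z + 1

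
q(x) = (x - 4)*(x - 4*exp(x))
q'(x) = x + (1 - 4*exp(x))*(x - 4) - 4*exp(x) = x - (x - 4)*(4*exp(x) - 1) - 4*exp(x)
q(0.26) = 18.43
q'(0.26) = 10.73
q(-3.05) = 22.84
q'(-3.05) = -8.95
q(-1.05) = 12.37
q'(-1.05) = -0.43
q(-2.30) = 17.02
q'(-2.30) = -6.47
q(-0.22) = 14.47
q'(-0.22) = 5.90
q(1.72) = 47.01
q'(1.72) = 28.03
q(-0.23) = 14.42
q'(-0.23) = 5.81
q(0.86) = 26.98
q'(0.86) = 17.95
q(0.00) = 16.00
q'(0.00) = 8.00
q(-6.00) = 60.10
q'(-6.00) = -15.91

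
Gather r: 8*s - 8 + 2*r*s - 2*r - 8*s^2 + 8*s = r*(2*s - 2) - 8*s^2 + 16*s - 8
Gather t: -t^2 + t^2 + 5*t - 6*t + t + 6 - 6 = 0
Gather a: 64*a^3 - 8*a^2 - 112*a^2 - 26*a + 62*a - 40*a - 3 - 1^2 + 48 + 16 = 64*a^3 - 120*a^2 - 4*a + 60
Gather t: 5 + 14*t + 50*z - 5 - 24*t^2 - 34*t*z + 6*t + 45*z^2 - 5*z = -24*t^2 + t*(20 - 34*z) + 45*z^2 + 45*z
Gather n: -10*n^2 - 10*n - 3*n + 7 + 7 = -10*n^2 - 13*n + 14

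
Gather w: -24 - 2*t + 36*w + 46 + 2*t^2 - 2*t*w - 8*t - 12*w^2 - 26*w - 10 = 2*t^2 - 10*t - 12*w^2 + w*(10 - 2*t) + 12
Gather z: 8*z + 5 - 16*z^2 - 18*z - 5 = -16*z^2 - 10*z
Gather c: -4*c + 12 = 12 - 4*c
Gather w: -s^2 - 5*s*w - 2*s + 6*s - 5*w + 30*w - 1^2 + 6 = -s^2 + 4*s + w*(25 - 5*s) + 5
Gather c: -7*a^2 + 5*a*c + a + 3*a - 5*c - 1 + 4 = -7*a^2 + 4*a + c*(5*a - 5) + 3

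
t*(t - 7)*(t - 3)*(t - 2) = t^4 - 12*t^3 + 41*t^2 - 42*t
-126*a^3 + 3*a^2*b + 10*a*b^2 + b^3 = (-3*a + b)*(6*a + b)*(7*a + b)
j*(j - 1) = j^2 - j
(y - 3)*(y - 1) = y^2 - 4*y + 3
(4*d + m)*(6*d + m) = 24*d^2 + 10*d*m + m^2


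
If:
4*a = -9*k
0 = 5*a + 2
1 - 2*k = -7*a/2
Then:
No Solution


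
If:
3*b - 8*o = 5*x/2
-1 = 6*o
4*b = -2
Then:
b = -1/2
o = -1/6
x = -1/15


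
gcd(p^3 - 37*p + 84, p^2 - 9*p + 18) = p - 3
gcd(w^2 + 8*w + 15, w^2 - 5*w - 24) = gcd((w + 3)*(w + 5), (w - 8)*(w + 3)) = w + 3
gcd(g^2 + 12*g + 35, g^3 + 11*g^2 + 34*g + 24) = 1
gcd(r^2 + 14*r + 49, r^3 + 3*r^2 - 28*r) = r + 7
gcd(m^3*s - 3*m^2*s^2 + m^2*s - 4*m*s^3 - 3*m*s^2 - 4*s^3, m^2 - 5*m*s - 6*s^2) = m + s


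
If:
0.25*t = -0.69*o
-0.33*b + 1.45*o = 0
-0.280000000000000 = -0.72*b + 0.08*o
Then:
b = 0.40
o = 0.09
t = -0.25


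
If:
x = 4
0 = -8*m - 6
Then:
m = -3/4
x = 4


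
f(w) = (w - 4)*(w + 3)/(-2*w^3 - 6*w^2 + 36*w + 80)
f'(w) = (w - 4)*(w + 3)*(6*w^2 + 12*w - 36)/(-2*w^3 - 6*w^2 + 36*w + 80)^2 + (w - 4)/(-2*w^3 - 6*w^2 + 36*w + 80) + (w + 3)/(-2*w^3 - 6*w^2 + 36*w + 80) = (w^2 + 6*w + 11)/(2*(w^4 + 14*w^3 + 69*w^2 + 140*w + 100))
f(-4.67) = -0.95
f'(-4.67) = 3.08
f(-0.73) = -0.21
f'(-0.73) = 0.12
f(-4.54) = -0.66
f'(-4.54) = 1.60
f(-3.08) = -0.02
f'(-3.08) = 0.23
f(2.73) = -0.08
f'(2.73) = 0.01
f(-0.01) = -0.15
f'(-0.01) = 0.06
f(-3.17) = -0.04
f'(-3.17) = 0.22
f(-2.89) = 0.03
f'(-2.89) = 0.29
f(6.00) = -0.05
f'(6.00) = 0.01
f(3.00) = -0.08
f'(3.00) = 0.01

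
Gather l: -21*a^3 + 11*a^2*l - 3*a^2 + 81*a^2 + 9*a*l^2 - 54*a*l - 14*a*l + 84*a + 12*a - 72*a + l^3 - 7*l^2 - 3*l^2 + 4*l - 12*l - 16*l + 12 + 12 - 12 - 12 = -21*a^3 + 78*a^2 + 24*a + l^3 + l^2*(9*a - 10) + l*(11*a^2 - 68*a - 24)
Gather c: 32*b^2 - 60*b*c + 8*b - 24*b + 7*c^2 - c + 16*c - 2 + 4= 32*b^2 - 16*b + 7*c^2 + c*(15 - 60*b) + 2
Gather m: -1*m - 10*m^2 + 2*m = -10*m^2 + m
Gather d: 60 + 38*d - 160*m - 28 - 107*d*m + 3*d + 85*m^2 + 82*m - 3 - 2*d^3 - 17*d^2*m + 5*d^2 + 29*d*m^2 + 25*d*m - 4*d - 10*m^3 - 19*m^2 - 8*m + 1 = -2*d^3 + d^2*(5 - 17*m) + d*(29*m^2 - 82*m + 37) - 10*m^3 + 66*m^2 - 86*m + 30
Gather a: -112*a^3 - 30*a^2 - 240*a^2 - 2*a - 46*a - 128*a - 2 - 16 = -112*a^3 - 270*a^2 - 176*a - 18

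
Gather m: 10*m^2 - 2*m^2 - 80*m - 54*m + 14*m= 8*m^2 - 120*m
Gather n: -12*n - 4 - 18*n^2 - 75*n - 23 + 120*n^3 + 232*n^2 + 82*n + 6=120*n^3 + 214*n^2 - 5*n - 21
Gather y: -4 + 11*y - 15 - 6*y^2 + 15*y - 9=-6*y^2 + 26*y - 28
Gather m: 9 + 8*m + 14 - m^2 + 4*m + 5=-m^2 + 12*m + 28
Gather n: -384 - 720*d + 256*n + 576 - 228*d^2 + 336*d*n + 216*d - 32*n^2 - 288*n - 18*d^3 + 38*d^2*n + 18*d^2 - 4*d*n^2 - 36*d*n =-18*d^3 - 210*d^2 - 504*d + n^2*(-4*d - 32) + n*(38*d^2 + 300*d - 32) + 192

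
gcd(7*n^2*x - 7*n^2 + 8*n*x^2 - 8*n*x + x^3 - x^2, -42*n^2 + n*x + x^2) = 7*n + x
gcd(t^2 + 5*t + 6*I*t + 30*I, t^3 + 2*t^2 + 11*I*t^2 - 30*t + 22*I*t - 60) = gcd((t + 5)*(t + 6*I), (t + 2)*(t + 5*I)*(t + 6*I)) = t + 6*I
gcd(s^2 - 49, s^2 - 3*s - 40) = 1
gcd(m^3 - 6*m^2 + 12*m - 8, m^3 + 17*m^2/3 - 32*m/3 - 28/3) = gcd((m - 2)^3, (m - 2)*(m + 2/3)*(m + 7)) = m - 2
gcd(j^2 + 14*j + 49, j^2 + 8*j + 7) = j + 7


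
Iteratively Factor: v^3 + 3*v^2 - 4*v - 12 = (v + 3)*(v^2 - 4) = (v + 2)*(v + 3)*(v - 2)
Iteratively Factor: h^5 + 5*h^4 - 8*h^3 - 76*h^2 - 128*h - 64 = (h + 2)*(h^4 + 3*h^3 - 14*h^2 - 48*h - 32) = (h + 2)*(h + 4)*(h^3 - h^2 - 10*h - 8) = (h - 4)*(h + 2)*(h + 4)*(h^2 + 3*h + 2) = (h - 4)*(h + 2)^2*(h + 4)*(h + 1)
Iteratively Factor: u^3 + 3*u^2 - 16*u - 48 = (u - 4)*(u^2 + 7*u + 12) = (u - 4)*(u + 3)*(u + 4)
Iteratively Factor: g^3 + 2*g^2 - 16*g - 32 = (g + 4)*(g^2 - 2*g - 8) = (g + 2)*(g + 4)*(g - 4)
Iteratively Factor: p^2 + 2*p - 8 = (p - 2)*(p + 4)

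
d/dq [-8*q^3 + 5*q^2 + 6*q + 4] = -24*q^2 + 10*q + 6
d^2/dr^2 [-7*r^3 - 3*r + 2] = -42*r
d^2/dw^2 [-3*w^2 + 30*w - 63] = -6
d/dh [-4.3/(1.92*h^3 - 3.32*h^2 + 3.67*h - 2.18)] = (24.768*h^2 - 28.552*h + 15.781)/(1.92*h^3 - 3.32*h^2 + 3.67*h - 2.18)^2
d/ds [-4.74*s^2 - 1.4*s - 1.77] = -9.48*s - 1.4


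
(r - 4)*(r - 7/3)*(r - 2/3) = r^3 - 7*r^2 + 122*r/9 - 56/9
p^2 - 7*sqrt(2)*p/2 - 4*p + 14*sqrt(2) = (p - 4)*(p - 7*sqrt(2)/2)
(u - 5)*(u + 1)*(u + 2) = u^3 - 2*u^2 - 13*u - 10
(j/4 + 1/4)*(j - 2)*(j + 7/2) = j^3/4 + 5*j^2/8 - 11*j/8 - 7/4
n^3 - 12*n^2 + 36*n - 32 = (n - 8)*(n - 2)^2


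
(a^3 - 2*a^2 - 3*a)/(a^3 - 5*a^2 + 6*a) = (a + 1)/(a - 2)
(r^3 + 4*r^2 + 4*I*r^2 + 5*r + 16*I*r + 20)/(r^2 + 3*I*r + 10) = (r^2 + r*(4 - I) - 4*I)/(r - 2*I)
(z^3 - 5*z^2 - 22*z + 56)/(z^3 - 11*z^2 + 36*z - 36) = (z^2 - 3*z - 28)/(z^2 - 9*z + 18)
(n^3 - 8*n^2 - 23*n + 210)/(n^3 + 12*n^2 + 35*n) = (n^2 - 13*n + 42)/(n*(n + 7))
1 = 1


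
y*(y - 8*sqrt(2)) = y^2 - 8*sqrt(2)*y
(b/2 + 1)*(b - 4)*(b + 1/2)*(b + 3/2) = b^4/2 - 45*b^2/8 - 35*b/4 - 3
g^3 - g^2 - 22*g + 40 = (g - 4)*(g - 2)*(g + 5)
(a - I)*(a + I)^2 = a^3 + I*a^2 + a + I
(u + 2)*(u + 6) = u^2 + 8*u + 12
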